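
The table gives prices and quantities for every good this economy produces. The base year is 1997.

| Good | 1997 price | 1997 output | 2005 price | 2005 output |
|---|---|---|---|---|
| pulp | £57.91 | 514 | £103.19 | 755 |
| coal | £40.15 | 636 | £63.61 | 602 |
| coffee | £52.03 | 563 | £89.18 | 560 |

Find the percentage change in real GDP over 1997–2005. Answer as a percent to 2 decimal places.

14.70%

Real GDP 1997 = Nominal GDP 1997 = 57.91·514 + 40.15·636 + 52.03·563 = 84594.03.
Real GDP 2005 (at 1997 prices) = 57.91·755 + 40.15·602 + 52.03·560 = 97029.15.
Real growth = 97029.15/84594.03 − 1 = 0.1470.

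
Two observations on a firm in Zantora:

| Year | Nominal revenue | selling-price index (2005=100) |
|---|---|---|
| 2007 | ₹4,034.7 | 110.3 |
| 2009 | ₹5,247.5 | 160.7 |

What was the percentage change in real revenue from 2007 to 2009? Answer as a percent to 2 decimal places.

Deflate each year: 2007 → 4034.7/1.103 = 3657.93; 2009 → 5247.5/1.607 = 3265.40.
So real revenue changed by 3265.40/3657.93 − 1 = -0.1073, i.e. -10.73%.

-10.73%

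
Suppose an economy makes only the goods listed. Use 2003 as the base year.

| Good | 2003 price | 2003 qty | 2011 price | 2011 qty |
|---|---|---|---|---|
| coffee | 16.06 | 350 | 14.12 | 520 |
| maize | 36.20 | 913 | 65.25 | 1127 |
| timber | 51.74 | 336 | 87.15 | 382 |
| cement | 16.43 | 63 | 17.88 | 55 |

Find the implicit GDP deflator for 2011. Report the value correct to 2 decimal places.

Nominal GDP 2011 = 14.12·520 + 65.25·1127 + 87.15·382 + 17.88·55 = 115153.85.
Real GDP 2011 (at 2003 prices) = 16.06·520 + 36.20·1127 + 51.74·382 + 16.43·55 = 69816.93.
Deflator = Nominal/Real × 100 = 115153.85/69816.93 × 100 = 164.937.

164.94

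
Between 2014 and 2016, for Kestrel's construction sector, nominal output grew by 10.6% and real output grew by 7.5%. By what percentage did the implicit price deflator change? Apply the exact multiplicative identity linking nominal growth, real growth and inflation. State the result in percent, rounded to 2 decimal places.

2.88%

(1 + g_nom) = (1 + g_real)(1 + π), so π = 1.1060 / 1.0750 − 1 = 0.02884.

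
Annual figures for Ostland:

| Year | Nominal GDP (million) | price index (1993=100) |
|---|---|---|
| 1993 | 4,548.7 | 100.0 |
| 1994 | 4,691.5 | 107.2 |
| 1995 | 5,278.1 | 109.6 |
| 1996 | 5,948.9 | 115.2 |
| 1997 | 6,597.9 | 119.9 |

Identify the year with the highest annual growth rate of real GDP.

1995

1994: real = 4691.5/1.072 = 4376.40; growth vs 1993 (4548.70) = -3.79%.
1995: real = 5278.1/1.096 = 4815.78; growth vs 1994 (4376.40) = 10.04%.
1996: real = 5948.9/1.152 = 5163.98; growth vs 1995 (4815.78) = 7.23%.
1997: real = 6597.9/1.199 = 5502.84; growth vs 1996 (5163.98) = 6.56%.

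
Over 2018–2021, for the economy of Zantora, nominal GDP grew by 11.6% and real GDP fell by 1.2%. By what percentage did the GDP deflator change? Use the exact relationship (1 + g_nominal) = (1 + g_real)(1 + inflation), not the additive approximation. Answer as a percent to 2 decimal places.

(1 + g_nom) = (1 + g_real)(1 + π), so π = 1.1160 / 0.9880 − 1 = 0.12955.

12.96%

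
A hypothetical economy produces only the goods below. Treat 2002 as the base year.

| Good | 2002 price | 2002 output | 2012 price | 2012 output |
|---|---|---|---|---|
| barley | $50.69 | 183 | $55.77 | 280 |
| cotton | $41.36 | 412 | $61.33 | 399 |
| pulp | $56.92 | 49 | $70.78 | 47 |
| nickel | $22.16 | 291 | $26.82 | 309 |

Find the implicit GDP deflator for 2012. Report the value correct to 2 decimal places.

128.55

Nominal GDP 2012 = 55.77·280 + 61.33·399 + 70.78·47 + 26.82·309 = 51700.31.
Real GDP 2012 (at 2002 prices) = 50.69·280 + 41.36·399 + 56.92·47 + 22.16·309 = 40218.52.
Deflator = Nominal/Real × 100 = 51700.31/40218.52 × 100 = 128.549.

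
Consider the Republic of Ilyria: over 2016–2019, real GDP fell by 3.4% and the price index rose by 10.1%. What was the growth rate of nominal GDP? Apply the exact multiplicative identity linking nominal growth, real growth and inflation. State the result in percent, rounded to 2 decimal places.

(1 + g_nom) = (1 + g_real)(1 + π) = 0.9660 × 1.1010 = 1.06357.

6.36%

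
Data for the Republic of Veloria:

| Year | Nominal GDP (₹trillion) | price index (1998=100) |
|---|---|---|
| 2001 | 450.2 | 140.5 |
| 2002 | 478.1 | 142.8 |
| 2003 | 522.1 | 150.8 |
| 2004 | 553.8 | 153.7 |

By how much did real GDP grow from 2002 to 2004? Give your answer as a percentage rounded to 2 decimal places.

7.62%

Real GDP 2002 = 478.1/1.428 = 334.80.
Real GDP 2004 = 553.8/1.537 = 360.31.
Change = 360.31/334.80 − 1 = 0.0762.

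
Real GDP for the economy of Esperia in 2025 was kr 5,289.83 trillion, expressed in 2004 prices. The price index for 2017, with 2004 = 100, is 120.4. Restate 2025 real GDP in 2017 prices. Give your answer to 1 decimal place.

kr 6,369.0 trillion

Real GDP in 2017 prices = Real GDP in 2004 prices × (P_2017/P_2004) = 5289.83 × 1.204 = 6368.96.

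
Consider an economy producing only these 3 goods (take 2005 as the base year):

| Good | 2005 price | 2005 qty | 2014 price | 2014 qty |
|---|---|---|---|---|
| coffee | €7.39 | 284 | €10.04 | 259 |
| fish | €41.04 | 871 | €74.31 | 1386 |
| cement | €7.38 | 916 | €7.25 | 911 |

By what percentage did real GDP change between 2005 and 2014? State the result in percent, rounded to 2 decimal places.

Real GDP 2005 = Nominal GDP 2005 = 7.39·284 + 41.04·871 + 7.38·916 = 44604.68.
Real GDP 2014 (at 2005 prices) = 7.39·259 + 41.04·1386 + 7.38·911 = 65518.63.
Real growth = 65518.63/44604.68 − 1 = 0.4689.

46.89%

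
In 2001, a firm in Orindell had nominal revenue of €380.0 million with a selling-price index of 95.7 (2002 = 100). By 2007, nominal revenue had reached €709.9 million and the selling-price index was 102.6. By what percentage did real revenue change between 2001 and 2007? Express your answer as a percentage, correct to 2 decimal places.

Deflate each year: 2001 → 380.0/0.957 = 397.07; 2007 → 709.9/1.026 = 691.91.
So real revenue changed by 691.91/397.07 − 1 = 0.7425, i.e. 74.25%.

74.25%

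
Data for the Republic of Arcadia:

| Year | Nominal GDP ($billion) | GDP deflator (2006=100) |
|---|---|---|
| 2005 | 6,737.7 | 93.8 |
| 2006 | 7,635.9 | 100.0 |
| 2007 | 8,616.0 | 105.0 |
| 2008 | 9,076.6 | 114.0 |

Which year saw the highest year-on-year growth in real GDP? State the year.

2006: real = 7635.9/1.000 = 7635.90; growth vs 2005 (7183.05) = 6.30%.
2007: real = 8616.0/1.050 = 8205.71; growth vs 2006 (7635.90) = 7.46%.
2008: real = 9076.6/1.140 = 7961.93; growth vs 2007 (8205.71) = -2.97%.

2007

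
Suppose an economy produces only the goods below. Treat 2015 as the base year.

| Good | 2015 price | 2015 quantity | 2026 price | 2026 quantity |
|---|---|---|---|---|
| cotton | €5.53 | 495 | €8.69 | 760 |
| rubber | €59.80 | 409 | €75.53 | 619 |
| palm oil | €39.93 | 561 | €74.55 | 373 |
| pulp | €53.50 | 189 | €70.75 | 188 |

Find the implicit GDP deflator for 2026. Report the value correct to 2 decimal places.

Nominal GDP 2026 = 8.69·760 + 75.53·619 + 74.55·373 + 70.75·188 = 94465.62.
Real GDP 2026 (at 2015 prices) = 5.53·760 + 59.80·619 + 39.93·373 + 53.50·188 = 66170.89.
Deflator = Nominal/Real × 100 = 94465.62/66170.89 × 100 = 142.760.

142.76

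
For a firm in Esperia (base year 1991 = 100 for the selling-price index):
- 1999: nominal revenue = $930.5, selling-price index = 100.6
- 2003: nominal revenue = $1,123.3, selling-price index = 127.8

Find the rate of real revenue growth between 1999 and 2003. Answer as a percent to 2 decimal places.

-4.97%

Real revenue 1999 = 930.5 / 1.006 = 924.95.
Real revenue 2003 = 1123.3 / 1.278 = 878.95.
Real growth = 878.95 / 924.95 − 1 = -0.0497.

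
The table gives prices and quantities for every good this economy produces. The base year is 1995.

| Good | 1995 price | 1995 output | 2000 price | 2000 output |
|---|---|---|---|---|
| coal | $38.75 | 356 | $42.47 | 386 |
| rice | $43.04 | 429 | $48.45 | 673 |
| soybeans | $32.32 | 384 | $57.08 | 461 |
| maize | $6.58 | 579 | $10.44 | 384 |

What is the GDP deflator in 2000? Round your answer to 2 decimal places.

129.30

Nominal GDP 2000 = 42.47·386 + 48.45·673 + 57.08·461 + 10.44·384 = 79323.11.
Real GDP 2000 (at 1995 prices) = 38.75·386 + 43.04·673 + 32.32·461 + 6.58·384 = 61349.66.
Deflator = Nominal/Real × 100 = 79323.11/61349.66 × 100 = 129.297.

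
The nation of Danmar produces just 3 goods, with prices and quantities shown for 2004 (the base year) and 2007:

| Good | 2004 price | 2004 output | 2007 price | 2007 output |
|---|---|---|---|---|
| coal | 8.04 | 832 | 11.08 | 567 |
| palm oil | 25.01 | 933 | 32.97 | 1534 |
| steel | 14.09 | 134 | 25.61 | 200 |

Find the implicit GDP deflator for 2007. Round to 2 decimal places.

135.50

Nominal GDP 2007 = 11.08·567 + 32.97·1534 + 25.61·200 = 61980.34.
Real GDP 2007 (at 2004 prices) = 8.04·567 + 25.01·1534 + 14.09·200 = 45742.02.
Deflator = Nominal/Real × 100 = 61980.34/45742.02 × 100 = 135.500.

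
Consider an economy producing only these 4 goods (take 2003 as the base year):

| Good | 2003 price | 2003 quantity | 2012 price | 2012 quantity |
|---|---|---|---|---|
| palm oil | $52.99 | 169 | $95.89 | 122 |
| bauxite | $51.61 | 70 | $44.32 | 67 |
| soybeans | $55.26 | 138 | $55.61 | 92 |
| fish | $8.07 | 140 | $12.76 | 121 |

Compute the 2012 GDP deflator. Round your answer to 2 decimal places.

133.44

Nominal GDP 2012 = 95.89·122 + 44.32·67 + 55.61·92 + 12.76·121 = 21328.10.
Real GDP 2012 (at 2003 prices) = 52.99·122 + 51.61·67 + 55.26·92 + 8.07·121 = 15983.04.
Deflator = Nominal/Real × 100 = 21328.10/15983.04 × 100 = 133.442.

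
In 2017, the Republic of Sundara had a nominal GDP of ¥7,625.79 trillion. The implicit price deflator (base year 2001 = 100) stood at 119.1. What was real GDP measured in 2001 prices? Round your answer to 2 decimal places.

¥6,402.85 trillion

Real GDP = Nominal / (implicit price deflator/100) = 7625.79 / 1.191 = 6402.85.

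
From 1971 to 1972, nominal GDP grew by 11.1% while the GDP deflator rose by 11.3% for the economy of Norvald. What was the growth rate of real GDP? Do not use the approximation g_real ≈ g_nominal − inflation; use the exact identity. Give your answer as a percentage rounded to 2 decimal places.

(1 + g_nom) = (1 + g_real)(1 + π), so g_real = 1.1110 / 1.1130 − 1 = -0.00180.

-0.18%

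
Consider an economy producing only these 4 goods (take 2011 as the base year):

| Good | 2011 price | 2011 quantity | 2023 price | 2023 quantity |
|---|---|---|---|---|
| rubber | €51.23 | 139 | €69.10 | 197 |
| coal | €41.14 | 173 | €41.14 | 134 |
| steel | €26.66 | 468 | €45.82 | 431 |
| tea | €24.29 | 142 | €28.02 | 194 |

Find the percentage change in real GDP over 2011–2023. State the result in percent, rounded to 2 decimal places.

5.45%

Real GDP 2011 = Nominal GDP 2011 = 51.23·139 + 41.14·173 + 26.66·468 + 24.29·142 = 30164.25.
Real GDP 2023 (at 2011 prices) = 51.23·197 + 41.14·134 + 26.66·431 + 24.29·194 = 31807.79.
Real growth = 31807.79/30164.25 − 1 = 0.0545.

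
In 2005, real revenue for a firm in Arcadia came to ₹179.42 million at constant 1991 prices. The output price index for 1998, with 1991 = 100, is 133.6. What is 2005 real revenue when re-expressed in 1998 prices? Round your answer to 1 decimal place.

₹239.7 million

Real revenue in 1998 prices = Real revenue in 1991 prices × (P_1998/P_1991) = 179.42 × 1.336 = 239.71.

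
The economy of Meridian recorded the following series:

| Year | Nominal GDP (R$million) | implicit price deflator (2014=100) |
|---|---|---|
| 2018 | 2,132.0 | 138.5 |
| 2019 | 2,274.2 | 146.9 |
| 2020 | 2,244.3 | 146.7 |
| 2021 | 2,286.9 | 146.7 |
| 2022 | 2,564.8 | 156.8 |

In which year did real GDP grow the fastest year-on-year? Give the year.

2019: real = 2274.2/1.469 = 1548.13; growth vs 2018 (1539.35) = 0.57%.
2020: real = 2244.3/1.467 = 1529.86; growth vs 2019 (1548.13) = -1.18%.
2021: real = 2286.9/1.467 = 1558.90; growth vs 2020 (1529.86) = 1.90%.
2022: real = 2564.8/1.568 = 1635.71; growth vs 2021 (1558.90) = 4.93%.

2022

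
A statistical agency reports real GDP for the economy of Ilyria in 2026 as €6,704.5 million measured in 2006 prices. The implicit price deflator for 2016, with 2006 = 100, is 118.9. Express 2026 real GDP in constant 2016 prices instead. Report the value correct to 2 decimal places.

Real GDP in 2016 prices = Real GDP in 2006 prices × (P_2016/P_2006) = 6704.5 × 1.189 = 7971.65.

€7,971.65 million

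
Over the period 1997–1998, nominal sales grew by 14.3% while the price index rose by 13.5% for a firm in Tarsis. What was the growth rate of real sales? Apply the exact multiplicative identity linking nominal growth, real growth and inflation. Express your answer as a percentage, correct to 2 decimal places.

0.70%

(1 + g_nom) = (1 + g_real)(1 + π), so g_real = 1.1430 / 1.1350 − 1 = 0.00705.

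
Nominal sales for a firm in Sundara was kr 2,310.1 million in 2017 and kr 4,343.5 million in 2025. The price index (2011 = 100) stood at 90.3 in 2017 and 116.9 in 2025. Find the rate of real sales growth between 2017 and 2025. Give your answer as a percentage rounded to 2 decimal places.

Deflate each year: 2017 → 2310.1/0.903 = 2558.25; 2025 → 4343.5/1.169 = 3715.57.
So real sales changed by 3715.57/2558.25 − 1 = 0.4524, i.e. 45.24%.

45.24%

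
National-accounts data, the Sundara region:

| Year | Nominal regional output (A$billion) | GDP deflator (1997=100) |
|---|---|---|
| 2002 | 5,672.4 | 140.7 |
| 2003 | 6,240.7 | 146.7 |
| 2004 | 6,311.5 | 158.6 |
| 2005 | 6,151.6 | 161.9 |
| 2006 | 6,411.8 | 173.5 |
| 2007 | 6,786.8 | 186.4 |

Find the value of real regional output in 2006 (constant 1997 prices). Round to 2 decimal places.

Real regional output 2006 = 6411.8 / 1.735 = 3695.56.

A$3,695.56 billion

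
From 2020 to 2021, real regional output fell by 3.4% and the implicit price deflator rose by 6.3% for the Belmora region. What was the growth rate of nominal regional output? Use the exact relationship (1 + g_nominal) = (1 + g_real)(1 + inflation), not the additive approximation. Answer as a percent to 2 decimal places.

2.69%

(1 + g_nom) = (1 + g_real)(1 + π) = 0.9660 × 1.0630 = 1.02686.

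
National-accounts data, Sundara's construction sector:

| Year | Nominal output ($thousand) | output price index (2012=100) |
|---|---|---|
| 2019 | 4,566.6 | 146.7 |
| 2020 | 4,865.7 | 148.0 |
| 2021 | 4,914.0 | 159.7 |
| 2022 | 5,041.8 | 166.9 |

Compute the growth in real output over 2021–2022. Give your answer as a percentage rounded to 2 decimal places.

-1.83%

Real output 2021 = 4914.0/1.597 = 3077.02.
Real output 2022 = 5041.8/1.669 = 3020.85.
Change = 3020.85/3077.02 − 1 = -0.0183.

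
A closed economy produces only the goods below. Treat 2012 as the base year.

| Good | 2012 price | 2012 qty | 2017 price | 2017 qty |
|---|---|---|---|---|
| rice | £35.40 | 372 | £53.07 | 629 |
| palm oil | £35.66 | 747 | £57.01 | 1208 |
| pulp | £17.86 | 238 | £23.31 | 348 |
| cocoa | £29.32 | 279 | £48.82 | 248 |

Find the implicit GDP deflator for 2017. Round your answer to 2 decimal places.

155.36

Nominal GDP 2017 = 53.07·629 + 57.01·1208 + 23.31·348 + 48.82·248 = 122468.35.
Real GDP 2017 (at 2012 prices) = 35.40·629 + 35.66·1208 + 17.86·348 + 29.32·248 = 78830.52.
Deflator = Nominal/Real × 100 = 122468.35/78830.52 × 100 = 155.357.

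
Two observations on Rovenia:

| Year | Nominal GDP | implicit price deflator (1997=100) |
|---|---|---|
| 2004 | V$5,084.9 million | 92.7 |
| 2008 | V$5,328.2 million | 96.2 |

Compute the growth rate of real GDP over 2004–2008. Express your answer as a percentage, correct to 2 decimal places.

0.97%

Deflate each year: 2004 → 5084.9/0.927 = 5485.33; 2008 → 5328.2/0.962 = 5538.67.
So real GDP changed by 5538.67/5485.33 − 1 = 0.0097, i.e. 0.97%.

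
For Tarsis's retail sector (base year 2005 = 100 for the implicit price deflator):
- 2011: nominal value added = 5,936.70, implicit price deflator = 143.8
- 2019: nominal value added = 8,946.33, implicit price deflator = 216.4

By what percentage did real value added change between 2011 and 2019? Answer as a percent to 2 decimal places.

Real value added 2011 = 5936.70 / 1.438 = 4128.44.
Real value added 2019 = 8946.33 / 2.164 = 4134.16.
Real growth = 4134.16 / 4128.44 − 1 = 0.0014.

0.14%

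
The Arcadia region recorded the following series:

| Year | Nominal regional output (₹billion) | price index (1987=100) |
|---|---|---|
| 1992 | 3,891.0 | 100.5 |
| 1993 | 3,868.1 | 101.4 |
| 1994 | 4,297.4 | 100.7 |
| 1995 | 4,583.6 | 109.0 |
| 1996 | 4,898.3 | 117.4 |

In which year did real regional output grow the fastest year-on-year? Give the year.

1993: real = 3868.1/1.014 = 3814.69; growth vs 1992 (3871.64) = -1.47%.
1994: real = 4297.4/1.007 = 4267.53; growth vs 1993 (3814.69) = 11.87%.
1995: real = 4583.6/1.090 = 4205.14; growth vs 1994 (4267.53) = -1.46%.
1996: real = 4898.3/1.174 = 4172.32; growth vs 1995 (4205.14) = -0.78%.

1994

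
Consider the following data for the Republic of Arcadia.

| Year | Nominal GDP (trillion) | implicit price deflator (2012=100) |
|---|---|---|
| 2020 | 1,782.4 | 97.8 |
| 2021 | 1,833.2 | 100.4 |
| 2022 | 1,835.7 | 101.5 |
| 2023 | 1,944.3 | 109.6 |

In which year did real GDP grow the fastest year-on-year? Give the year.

2021

2021: real = 1833.2/1.004 = 1825.90; growth vs 2020 (1822.49) = 0.19%.
2022: real = 1835.7/1.015 = 1808.57; growth vs 2021 (1825.90) = -0.95%.
2023: real = 1944.3/1.096 = 1774.00; growth vs 2022 (1808.57) = -1.91%.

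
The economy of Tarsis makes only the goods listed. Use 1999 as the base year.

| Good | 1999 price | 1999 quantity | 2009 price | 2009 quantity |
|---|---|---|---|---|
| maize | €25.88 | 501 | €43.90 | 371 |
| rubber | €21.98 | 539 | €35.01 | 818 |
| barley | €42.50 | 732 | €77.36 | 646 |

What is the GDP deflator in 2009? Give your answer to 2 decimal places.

172.43

Nominal GDP 2009 = 43.90·371 + 35.01·818 + 77.36·646 = 94899.64.
Real GDP 2009 (at 1999 prices) = 25.88·371 + 21.98·818 + 42.50·646 = 55036.12.
Deflator = Nominal/Real × 100 = 94899.64/55036.12 × 100 = 172.432.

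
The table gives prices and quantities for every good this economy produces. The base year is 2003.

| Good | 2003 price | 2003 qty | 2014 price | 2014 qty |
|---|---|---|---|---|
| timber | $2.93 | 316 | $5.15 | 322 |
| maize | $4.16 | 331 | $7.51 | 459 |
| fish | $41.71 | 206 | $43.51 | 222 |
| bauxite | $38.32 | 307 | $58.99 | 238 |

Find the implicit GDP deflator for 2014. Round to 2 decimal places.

Nominal GDP 2014 = 5.15·322 + 7.51·459 + 43.51·222 + 58.99·238 = 28804.23.
Real GDP 2014 (at 2003 prices) = 2.93·322 + 4.16·459 + 41.71·222 + 38.32·238 = 21232.68.
Deflator = Nominal/Real × 100 = 28804.23/21232.68 × 100 = 135.660.

135.66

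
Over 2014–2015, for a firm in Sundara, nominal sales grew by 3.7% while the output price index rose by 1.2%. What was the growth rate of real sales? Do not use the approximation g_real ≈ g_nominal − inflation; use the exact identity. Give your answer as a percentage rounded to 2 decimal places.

(1 + g_nom) = (1 + g_real)(1 + π), so g_real = 1.0370 / 1.0120 − 1 = 0.02470.

2.47%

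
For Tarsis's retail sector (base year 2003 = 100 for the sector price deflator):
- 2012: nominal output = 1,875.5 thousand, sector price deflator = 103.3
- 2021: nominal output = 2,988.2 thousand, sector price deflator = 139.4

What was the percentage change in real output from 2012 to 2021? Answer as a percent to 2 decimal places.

18.07%

Real output 2012 = 1875.5 / 1.033 = 1815.59.
Real output 2021 = 2988.2 / 1.394 = 2143.62.
Real growth = 2143.62 / 1815.59 − 1 = 0.1807.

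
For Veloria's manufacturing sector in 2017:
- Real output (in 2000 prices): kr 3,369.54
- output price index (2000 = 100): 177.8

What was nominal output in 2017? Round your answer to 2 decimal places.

Nominal output = Real × (output price index/100) = 3369.54 × 1.778 = 5991.04.

kr 5,991.04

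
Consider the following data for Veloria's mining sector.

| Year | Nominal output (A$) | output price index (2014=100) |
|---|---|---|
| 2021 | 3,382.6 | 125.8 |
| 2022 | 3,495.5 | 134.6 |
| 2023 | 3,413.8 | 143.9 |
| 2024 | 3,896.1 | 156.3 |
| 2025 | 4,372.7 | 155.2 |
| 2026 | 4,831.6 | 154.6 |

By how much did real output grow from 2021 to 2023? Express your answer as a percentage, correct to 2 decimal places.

Real output 2021 = 3382.6/1.258 = 2688.87.
Real output 2023 = 3413.8/1.439 = 2372.34.
Change = 2372.34/2688.87 − 1 = -0.1177.

-11.77%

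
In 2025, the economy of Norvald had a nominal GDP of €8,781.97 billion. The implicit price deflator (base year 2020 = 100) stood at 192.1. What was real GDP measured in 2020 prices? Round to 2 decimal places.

€4,571.56 billion

Real GDP = Nominal / (implicit price deflator/100) = 8781.97 / 1.921 = 4571.56.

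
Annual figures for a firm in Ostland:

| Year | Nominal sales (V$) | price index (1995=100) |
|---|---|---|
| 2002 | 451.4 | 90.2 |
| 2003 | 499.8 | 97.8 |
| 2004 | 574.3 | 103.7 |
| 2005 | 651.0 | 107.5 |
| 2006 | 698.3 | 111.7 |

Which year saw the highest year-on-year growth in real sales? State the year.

2003: real = 499.8/0.978 = 511.04; growth vs 2002 (500.44) = 2.12%.
2004: real = 574.3/1.037 = 553.81; growth vs 2003 (511.04) = 8.37%.
2005: real = 651.0/1.075 = 605.58; growth vs 2004 (553.81) = 9.35%.
2006: real = 698.3/1.117 = 625.16; growth vs 2005 (605.58) = 3.23%.

2005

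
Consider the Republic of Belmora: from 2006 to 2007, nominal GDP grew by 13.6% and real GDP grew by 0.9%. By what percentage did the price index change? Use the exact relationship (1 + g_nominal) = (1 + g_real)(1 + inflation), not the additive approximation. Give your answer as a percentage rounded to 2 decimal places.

(1 + g_nom) = (1 + g_real)(1 + π), so π = 1.1360 / 1.0090 − 1 = 0.12587.

12.59%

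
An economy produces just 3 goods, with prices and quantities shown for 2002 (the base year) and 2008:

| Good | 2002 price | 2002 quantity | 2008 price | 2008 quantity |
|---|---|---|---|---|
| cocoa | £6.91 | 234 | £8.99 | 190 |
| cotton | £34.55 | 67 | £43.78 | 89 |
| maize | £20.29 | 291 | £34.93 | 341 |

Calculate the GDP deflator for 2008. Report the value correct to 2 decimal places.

Nominal GDP 2008 = 8.99·190 + 43.78·89 + 34.93·341 = 17515.65.
Real GDP 2008 (at 2002 prices) = 6.91·190 + 34.55·89 + 20.29·341 = 11306.74.
Deflator = Nominal/Real × 100 = 17515.65/11306.74 × 100 = 154.913.

154.91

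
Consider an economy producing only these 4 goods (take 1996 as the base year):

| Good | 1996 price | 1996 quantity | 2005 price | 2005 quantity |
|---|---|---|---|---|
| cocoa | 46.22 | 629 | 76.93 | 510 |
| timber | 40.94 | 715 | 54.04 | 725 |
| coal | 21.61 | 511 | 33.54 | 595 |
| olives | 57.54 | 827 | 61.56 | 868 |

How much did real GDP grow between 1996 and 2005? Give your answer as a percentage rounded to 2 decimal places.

Real GDP 1996 = Nominal GDP 1996 = 46.22·629 + 40.94·715 + 21.61·511 + 57.54·827 = 116972.77.
Real GDP 2005 (at 1996 prices) = 46.22·510 + 40.94·725 + 21.61·595 + 57.54·868 = 116056.37.
Real growth = 116056.37/116972.77 − 1 = -0.0078.

-0.78%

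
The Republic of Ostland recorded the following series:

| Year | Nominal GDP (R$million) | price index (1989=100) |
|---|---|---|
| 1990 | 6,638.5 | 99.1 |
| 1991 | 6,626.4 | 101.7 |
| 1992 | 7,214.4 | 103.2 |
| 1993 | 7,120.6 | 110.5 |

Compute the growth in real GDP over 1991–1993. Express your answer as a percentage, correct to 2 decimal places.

Real GDP 1991 = 6626.4/1.017 = 6515.63.
Real GDP 1993 = 7120.6/1.105 = 6443.98.
Change = 6443.98/6515.63 − 1 = -0.0110.

-1.10%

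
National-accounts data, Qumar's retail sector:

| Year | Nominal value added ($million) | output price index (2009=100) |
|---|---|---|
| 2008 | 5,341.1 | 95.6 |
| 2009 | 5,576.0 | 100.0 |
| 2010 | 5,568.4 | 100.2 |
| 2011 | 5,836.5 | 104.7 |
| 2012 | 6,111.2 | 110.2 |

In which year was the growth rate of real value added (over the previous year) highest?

2009: real = 5576.0/1.000 = 5576.00; growth vs 2008 (5586.92) = -0.20%.
2010: real = 5568.4/1.002 = 5557.29; growth vs 2009 (5576.00) = -0.34%.
2011: real = 5836.5/1.047 = 5574.50; growth vs 2010 (5557.29) = 0.31%.
2012: real = 6111.2/1.102 = 5545.55; growth vs 2011 (5574.50) = -0.52%.

2011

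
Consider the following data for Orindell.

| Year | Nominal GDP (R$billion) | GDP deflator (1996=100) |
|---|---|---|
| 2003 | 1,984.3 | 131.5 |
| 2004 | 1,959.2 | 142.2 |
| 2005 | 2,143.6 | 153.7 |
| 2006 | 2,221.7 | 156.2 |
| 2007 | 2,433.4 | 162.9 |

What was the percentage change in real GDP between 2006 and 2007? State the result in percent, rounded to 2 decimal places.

5.02%

Real GDP 2006 = 2221.7/1.562 = 1422.34.
Real GDP 2007 = 2433.4/1.629 = 1493.80.
Change = 1493.80/1422.34 − 1 = 0.0502.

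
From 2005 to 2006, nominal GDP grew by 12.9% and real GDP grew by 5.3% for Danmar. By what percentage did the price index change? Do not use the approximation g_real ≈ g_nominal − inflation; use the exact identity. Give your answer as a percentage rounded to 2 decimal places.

7.22%

(1 + g_nom) = (1 + g_real)(1 + π), so π = 1.1290 / 1.0530 − 1 = 0.07217.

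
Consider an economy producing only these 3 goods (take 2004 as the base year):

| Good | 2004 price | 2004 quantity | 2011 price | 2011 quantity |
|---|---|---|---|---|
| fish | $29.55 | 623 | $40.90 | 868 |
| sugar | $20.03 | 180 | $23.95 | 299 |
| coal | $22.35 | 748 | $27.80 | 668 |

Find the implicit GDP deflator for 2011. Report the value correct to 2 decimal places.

Nominal GDP 2011 = 40.90·868 + 23.95·299 + 27.80·668 = 61232.65.
Real GDP 2011 (at 2004 prices) = 29.55·868 + 20.03·299 + 22.35·668 = 46568.17.
Deflator = Nominal/Real × 100 = 61232.65/46568.17 × 100 = 131.490.

131.49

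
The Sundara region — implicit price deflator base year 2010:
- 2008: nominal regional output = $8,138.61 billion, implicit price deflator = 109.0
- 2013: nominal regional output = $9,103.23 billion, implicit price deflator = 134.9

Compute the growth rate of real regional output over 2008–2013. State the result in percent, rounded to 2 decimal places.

Deflate each year: 2008 → 8138.61/1.090 = 7466.61; 2013 → 9103.23/1.349 = 6748.13.
So real regional output changed by 6748.13/7466.61 − 1 = -0.0962, i.e. -9.62%.

-9.62%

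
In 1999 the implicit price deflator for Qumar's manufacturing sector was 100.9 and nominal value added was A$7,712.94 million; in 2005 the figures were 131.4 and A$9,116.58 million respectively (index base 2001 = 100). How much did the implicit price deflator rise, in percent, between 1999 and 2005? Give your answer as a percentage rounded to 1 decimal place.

Price-level change = 131.4 / 100.9 − 1 = 0.3023.

30.2%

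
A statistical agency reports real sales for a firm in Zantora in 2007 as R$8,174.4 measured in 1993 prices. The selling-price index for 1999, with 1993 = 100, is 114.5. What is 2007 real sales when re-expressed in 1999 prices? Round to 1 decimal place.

R$9,359.7

Real sales in 1999 prices = Real sales in 1993 prices × (P_1999/P_1993) = 8174.4 × 1.145 = 9359.69.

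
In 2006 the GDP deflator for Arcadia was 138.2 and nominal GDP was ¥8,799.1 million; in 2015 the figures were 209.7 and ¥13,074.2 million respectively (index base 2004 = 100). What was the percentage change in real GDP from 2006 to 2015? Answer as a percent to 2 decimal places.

-2.08%

Deflate each year: 2006 → 8799.1/1.382 = 6366.93; 2015 → 13074.2/2.097 = 6234.72.
So real GDP changed by 6234.72/6366.93 − 1 = -0.0208, i.e. -2.08%.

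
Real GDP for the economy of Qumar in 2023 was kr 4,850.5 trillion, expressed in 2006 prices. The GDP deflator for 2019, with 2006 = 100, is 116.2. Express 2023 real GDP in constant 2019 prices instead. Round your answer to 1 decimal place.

kr 5,636.3 trillion

Real GDP in 2019 prices = Real GDP in 2006 prices × (P_2019/P_2006) = 4850.5 × 1.162 = 5636.28.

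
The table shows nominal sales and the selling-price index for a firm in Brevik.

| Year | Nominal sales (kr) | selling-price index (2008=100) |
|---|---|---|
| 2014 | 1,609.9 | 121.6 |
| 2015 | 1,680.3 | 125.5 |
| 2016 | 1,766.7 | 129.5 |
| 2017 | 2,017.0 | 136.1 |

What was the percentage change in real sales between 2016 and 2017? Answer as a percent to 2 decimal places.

Real sales 2016 = 1766.7/1.295 = 1364.25.
Real sales 2017 = 2017.0/1.361 = 1482.00.
Change = 1482.00/1364.25 − 1 = 0.0863.

8.63%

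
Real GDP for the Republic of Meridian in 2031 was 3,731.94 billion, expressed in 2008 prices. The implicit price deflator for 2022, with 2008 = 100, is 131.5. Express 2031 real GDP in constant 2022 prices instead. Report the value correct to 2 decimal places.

4,907.50 billion

Real GDP in 2022 prices = Real GDP in 2008 prices × (P_2022/P_2008) = 3731.94 × 1.315 = 4907.50.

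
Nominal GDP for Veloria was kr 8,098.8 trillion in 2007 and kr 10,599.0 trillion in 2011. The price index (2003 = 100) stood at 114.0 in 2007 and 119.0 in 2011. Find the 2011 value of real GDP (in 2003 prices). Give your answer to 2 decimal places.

kr 8,906.72 trillion

Real GDP = Nominal / (price index/100) = 10599.0 / 1.190 = 8906.72.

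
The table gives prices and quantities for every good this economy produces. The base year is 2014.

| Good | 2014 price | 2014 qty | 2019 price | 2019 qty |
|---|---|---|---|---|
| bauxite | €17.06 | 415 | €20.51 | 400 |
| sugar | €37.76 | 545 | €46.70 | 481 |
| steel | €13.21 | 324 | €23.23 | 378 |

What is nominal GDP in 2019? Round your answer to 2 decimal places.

€39447.64

Nominal GDP 2019 = Σ (p_2019 × q_2019) = 20.51·400 + 46.70·481 + 23.23·378 = 39447.64.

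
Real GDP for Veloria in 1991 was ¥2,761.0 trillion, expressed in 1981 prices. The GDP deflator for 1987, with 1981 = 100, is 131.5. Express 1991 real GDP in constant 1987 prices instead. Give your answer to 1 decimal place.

Real GDP in 1987 prices = Real GDP in 1981 prices × (P_1987/P_1981) = 2761.0 × 1.315 = 3630.72.

¥3,630.7 trillion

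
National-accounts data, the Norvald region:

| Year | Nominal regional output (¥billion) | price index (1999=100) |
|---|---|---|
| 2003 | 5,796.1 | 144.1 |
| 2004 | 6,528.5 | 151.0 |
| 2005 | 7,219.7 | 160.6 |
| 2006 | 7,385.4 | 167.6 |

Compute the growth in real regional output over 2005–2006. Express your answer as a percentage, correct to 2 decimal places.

Real regional output 2005 = 7219.7/1.606 = 4495.45.
Real regional output 2006 = 7385.4/1.676 = 4406.56.
Change = 4406.56/4495.45 − 1 = -0.0198.

-1.98%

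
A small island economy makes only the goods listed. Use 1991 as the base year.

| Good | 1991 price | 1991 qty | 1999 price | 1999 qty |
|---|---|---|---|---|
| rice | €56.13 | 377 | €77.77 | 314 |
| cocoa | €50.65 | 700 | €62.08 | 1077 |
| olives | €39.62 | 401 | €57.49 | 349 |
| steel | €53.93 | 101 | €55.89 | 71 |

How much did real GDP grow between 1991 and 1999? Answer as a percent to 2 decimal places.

Real GDP 1991 = Nominal GDP 1991 = 56.13·377 + 50.65·700 + 39.62·401 + 53.93·101 = 77950.56.
Real GDP 1999 (at 1991 prices) = 56.13·314 + 50.65·1077 + 39.62·349 + 53.93·71 = 89831.28.
Real growth = 89831.28/77950.56 − 1 = 0.1524.

15.24%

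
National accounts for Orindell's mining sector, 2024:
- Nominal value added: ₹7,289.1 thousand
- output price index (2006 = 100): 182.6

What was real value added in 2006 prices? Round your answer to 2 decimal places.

Real value added = Nominal / (output price index/100) = 7289.1 / 1.826 = 3991.84.

₹3,991.84 thousand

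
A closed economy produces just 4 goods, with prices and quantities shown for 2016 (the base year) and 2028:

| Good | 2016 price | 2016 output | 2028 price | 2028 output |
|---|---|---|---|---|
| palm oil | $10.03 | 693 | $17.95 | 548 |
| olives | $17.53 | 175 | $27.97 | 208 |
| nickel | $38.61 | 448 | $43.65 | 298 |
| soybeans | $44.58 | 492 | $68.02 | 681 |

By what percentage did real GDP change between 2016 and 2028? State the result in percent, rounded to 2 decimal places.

3.57%

Real GDP 2016 = Nominal GDP 2016 = 10.03·693 + 17.53·175 + 38.61·448 + 44.58·492 = 49249.18.
Real GDP 2028 (at 2016 prices) = 10.03·548 + 17.53·208 + 38.61·298 + 44.58·681 = 51007.44.
Real growth = 51007.44/49249.18 − 1 = 0.0357.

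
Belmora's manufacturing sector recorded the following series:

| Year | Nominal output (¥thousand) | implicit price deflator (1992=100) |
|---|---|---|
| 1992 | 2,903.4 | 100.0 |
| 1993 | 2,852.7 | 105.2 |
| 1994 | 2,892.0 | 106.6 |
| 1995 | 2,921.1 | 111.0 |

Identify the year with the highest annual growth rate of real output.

1993: real = 2852.7/1.052 = 2711.69; growth vs 1992 (2903.40) = -6.60%.
1994: real = 2892.0/1.066 = 2712.95; growth vs 1993 (2711.69) = 0.05%.
1995: real = 2921.1/1.110 = 2631.62; growth vs 1994 (2712.95) = -3.00%.

1994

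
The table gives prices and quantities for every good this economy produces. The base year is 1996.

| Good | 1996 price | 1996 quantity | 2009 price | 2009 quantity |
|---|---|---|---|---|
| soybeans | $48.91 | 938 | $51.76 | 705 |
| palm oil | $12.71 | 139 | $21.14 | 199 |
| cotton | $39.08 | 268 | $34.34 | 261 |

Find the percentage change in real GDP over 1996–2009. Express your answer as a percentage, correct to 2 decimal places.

Real GDP 1996 = Nominal GDP 1996 = 48.91·938 + 12.71·139 + 39.08·268 = 58117.71.
Real GDP 2009 (at 1996 prices) = 48.91·705 + 12.71·199 + 39.08·261 = 47210.72.
Real growth = 47210.72/58117.71 − 1 = -0.1877.

-18.77%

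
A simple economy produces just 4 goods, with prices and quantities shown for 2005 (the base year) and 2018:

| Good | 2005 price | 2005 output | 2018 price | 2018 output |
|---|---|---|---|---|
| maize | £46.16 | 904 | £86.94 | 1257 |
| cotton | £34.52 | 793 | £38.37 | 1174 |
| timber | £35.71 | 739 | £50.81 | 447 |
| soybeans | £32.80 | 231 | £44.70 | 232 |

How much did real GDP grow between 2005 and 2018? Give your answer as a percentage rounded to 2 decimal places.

18.48%

Real GDP 2005 = Nominal GDP 2005 = 46.16·904 + 34.52·793 + 35.71·739 + 32.80·231 = 103069.49.
Real GDP 2018 (at 2005 prices) = 46.16·1257 + 34.52·1174 + 35.71·447 + 32.80·232 = 122121.57.
Real growth = 122121.57/103069.49 − 1 = 0.1848.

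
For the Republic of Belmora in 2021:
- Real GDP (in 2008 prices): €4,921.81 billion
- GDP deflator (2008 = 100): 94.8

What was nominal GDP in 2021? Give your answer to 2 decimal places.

Nominal GDP = Real × (GDP deflator/100) = 4921.81 × 0.948 = 4665.88.

€4,665.88 billion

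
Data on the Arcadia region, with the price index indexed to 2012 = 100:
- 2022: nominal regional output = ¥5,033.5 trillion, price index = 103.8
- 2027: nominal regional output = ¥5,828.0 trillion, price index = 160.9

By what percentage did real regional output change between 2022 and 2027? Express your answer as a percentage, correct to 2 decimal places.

Deflate each year: 2022 → 5033.5/1.038 = 4849.23; 2027 → 5828.0/1.609 = 3622.13.
So real regional output changed by 3622.13/4849.23 − 1 = -0.2531, i.e. -25.31%.

-25.31%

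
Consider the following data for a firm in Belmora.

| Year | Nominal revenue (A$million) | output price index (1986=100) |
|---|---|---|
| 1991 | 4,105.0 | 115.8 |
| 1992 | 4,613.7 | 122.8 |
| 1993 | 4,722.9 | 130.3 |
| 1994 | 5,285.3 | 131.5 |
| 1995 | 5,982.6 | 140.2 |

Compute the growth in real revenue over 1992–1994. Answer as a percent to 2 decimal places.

Real revenue 1992 = 4613.7/1.228 = 3757.08.
Real revenue 1994 = 5285.3/1.315 = 4019.24.
Change = 4019.24/3757.08 − 1 = 0.0698.

6.98%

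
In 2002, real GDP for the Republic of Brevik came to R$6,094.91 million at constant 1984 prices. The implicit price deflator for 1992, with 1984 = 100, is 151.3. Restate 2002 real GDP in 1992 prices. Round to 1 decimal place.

R$9,221.6 million

Real GDP in 1992 prices = Real GDP in 1984 prices × (P_1992/P_1984) = 6094.91 × 1.513 = 9221.60.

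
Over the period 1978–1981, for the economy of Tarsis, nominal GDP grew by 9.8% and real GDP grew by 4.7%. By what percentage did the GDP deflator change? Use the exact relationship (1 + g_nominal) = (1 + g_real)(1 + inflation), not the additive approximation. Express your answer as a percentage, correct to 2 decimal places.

(1 + g_nom) = (1 + g_real)(1 + π), so π = 1.0980 / 1.0470 − 1 = 0.04871.

4.87%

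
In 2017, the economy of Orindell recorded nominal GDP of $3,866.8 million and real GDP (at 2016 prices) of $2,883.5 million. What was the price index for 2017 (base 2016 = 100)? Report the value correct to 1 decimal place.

134.1

price index = (Nominal / Real) × 100 = 3866.8 / 2883.5 × 100 = 134.10.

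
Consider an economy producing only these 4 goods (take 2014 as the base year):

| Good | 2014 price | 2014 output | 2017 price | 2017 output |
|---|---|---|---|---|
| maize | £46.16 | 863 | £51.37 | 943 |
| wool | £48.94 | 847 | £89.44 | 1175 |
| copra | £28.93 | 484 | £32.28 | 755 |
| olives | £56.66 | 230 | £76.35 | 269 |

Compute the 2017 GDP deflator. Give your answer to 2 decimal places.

143.68

Nominal GDP 2017 = 51.37·943 + 89.44·1175 + 32.28·755 + 76.35·269 = 198443.46.
Real GDP 2017 (at 2014 prices) = 46.16·943 + 48.94·1175 + 28.93·755 + 56.66·269 = 138117.07.
Deflator = Nominal/Real × 100 = 198443.46/138117.07 × 100 = 143.678.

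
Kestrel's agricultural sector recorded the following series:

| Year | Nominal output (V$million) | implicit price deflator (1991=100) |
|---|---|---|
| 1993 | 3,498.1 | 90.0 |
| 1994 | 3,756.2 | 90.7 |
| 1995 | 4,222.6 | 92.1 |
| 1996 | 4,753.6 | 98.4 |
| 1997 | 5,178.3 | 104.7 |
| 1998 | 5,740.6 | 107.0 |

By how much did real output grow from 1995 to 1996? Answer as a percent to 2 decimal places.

5.37%

Real output 1995 = 4222.6/0.921 = 4584.80.
Real output 1996 = 4753.6/0.984 = 4830.89.
Change = 4830.89/4584.80 − 1 = 0.0537.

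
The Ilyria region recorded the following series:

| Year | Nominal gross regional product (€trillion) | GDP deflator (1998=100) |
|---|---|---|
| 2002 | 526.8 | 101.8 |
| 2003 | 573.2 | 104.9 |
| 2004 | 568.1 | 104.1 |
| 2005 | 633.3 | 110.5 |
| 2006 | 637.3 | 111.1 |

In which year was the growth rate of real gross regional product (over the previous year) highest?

2003: real = 573.2/1.049 = 546.43; growth vs 2002 (517.49) = 5.59%.
2004: real = 568.1/1.041 = 545.73; growth vs 2003 (546.43) = -0.13%.
2005: real = 633.3/1.105 = 573.12; growth vs 2004 (545.73) = 5.02%.
2006: real = 637.3/1.111 = 573.63; growth vs 2005 (573.12) = 0.09%.

2003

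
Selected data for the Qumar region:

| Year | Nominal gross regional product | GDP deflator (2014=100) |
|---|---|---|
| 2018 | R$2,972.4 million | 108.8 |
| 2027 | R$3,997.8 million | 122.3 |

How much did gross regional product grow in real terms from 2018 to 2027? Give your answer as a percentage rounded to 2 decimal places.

Real gross regional product 2018 = 2972.4 / 1.088 = 2731.99.
Real gross regional product 2027 = 3997.8 / 1.223 = 3268.85.
Real growth = 3268.85 / 2731.99 − 1 = 0.1965.

19.65%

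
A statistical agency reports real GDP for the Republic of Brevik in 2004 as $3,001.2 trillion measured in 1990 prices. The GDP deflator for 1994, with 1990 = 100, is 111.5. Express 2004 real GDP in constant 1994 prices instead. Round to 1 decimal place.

$3,346.3 trillion

Real GDP in 1994 prices = Real GDP in 1990 prices × (P_1994/P_1990) = 3001.2 × 1.115 = 3346.34.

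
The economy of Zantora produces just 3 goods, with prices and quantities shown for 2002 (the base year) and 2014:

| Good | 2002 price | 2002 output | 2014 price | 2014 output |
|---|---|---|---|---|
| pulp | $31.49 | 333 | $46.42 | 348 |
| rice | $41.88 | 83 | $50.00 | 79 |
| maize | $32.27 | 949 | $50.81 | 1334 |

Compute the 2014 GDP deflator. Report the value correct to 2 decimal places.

Nominal GDP 2014 = 46.42·348 + 50.00·79 + 50.81·1334 = 87884.70.
Real GDP 2014 (at 2002 prices) = 31.49·348 + 41.88·79 + 32.27·1334 = 57315.22.
Deflator = Nominal/Real × 100 = 87884.70/57315.22 × 100 = 153.336.

153.34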